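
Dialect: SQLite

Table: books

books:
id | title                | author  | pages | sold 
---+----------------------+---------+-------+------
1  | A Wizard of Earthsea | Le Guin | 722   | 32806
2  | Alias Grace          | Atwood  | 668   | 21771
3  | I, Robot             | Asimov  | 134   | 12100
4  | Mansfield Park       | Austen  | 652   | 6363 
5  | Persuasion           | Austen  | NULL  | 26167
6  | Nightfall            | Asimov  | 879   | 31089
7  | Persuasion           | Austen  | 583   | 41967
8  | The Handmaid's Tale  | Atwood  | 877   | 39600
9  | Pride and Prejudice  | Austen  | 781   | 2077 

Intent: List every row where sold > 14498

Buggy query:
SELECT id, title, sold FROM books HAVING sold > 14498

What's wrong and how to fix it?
Bug: HAVING filters the output of aggregation, but this query has no GROUP BY and no aggregate functions, so SQLite rejects it (HAVING clause on a non-aggregate query); the condition here is per row

Fix: Replace HAVING with WHERE since the condition applies to individual rows

Corrected query:
SELECT id, title, sold FROM books WHERE sold > 14498

Result:
id | title                | sold 
---+----------------------+------
1  | A Wizard of Earthsea | 32806
2  | Alias Grace          | 21771
5  | Persuasion           | 26167
6  | Nightfall            | 31089
7  | Persuasion           | 41967
8  | The Handmaid's Tale  | 39600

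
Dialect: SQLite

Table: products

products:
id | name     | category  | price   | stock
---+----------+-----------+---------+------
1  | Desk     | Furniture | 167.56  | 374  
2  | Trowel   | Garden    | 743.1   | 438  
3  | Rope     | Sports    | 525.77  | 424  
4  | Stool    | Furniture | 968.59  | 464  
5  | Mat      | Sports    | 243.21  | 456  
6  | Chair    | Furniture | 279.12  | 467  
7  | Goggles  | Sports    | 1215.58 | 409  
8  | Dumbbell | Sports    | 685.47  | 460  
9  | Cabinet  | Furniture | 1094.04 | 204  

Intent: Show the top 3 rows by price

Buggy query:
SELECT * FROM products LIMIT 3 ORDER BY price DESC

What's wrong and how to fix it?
Bug: ORDER BY cannot follow LIMIT; LIMIT is the final clause

Fix: Swap the clauses: ORDER BY first, then LIMIT

Corrected query:
SELECT * FROM products ORDER BY price DESC LIMIT 3

Result:
id | name    | category  | price   | stock
---+---------+-----------+---------+------
7  | Goggles | Sports    | 1215.58 | 409  
9  | Cabinet | Furniture | 1094.04 | 204  
4  | Stool   | Furniture | 968.59  | 464  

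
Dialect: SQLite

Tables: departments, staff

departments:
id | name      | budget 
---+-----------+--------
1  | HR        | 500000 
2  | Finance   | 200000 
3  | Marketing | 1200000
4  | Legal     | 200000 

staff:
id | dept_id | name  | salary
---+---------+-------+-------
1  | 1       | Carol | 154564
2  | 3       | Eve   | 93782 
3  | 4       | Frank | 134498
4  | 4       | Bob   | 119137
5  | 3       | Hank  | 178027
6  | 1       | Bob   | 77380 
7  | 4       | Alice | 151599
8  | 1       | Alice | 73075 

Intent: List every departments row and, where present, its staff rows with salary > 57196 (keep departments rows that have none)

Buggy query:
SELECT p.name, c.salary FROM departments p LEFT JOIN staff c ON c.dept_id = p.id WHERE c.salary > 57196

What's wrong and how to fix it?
Bug: A WHERE condition on the right-hand table after LEFT JOIN drops unmatched parents

Fix: Move the right-table condition into the ON clause so unmatched parents are kept

Corrected query:
SELECT p.name, c.salary FROM departments p LEFT JOIN staff c ON c.dept_id = p.id AND c.salary > 57196

Result:
name      | salary
----------+-------
HR        | 73075 
HR        | 77380 
HR        | 154564
Finance   | NULL  
Marketing | 93782 
Marketing | 178027
Legal     | 119137
Legal     | 134498
Legal     | 151599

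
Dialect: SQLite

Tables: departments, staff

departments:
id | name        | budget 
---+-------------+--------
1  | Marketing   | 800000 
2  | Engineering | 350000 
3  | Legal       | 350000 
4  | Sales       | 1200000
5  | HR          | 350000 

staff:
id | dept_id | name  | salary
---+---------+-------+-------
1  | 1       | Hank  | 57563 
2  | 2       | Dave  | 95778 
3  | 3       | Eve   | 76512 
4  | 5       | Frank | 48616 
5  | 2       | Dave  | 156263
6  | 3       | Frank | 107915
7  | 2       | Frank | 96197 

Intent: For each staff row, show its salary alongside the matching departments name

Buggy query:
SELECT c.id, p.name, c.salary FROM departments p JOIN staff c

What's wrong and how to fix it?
Bug: Missing join condition: each staff row is matched to all departments rows instead of just its own

Fix: Specify the join condition linking the foreign key to the parent id

Corrected query:
SELECT c.id, p.name, c.salary FROM departments p JOIN staff c ON c.dept_id = p.id

Result:
id | name        | salary
---+-------------+-------
1  | Marketing   | 57563 
2  | Engineering | 95778 
3  | Legal       | 76512 
4  | HR          | 48616 
5  | Engineering | 156263
6  | Legal       | 107915
7  | Engineering | 96197 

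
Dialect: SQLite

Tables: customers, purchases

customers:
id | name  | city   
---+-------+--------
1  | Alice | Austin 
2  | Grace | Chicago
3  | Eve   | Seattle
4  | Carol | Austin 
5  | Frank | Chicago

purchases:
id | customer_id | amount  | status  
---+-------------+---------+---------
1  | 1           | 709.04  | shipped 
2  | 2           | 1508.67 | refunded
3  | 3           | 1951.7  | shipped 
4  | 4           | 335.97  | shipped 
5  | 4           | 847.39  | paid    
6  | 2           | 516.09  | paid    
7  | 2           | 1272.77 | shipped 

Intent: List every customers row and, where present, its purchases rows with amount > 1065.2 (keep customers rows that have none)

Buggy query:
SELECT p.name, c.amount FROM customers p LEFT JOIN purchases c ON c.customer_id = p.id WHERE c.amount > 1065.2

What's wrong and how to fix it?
Bug: A WHERE condition on the right-hand table after LEFT JOIN drops unmatched parents

Fix: Move the right-table condition into the ON clause so unmatched parents are kept

Corrected query:
SELECT p.name, c.amount FROM customers p LEFT JOIN purchases c ON c.customer_id = p.id AND c.amount > 1065.2

Result:
name  | amount 
------+--------
Alice | NULL   
Grace | 1272.77
Grace | 1508.67
Eve   | 1951.7 
Carol | NULL   
Frank | NULL   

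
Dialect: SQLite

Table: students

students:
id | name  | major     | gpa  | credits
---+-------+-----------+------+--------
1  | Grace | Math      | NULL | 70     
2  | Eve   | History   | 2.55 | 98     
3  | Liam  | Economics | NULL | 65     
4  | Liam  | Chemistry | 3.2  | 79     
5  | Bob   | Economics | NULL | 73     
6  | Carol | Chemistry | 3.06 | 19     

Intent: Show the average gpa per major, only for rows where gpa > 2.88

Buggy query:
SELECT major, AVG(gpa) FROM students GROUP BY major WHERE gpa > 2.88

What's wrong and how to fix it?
Bug: WHERE cannot follow GROUP BY

Fix: Move the WHERE clause before GROUP BY

Corrected query:
SELECT major, AVG(gpa) FROM students WHERE gpa > 2.88 GROUP BY major

Result:
major     | AVG(gpa)
----------+---------
Chemistry | 3.13    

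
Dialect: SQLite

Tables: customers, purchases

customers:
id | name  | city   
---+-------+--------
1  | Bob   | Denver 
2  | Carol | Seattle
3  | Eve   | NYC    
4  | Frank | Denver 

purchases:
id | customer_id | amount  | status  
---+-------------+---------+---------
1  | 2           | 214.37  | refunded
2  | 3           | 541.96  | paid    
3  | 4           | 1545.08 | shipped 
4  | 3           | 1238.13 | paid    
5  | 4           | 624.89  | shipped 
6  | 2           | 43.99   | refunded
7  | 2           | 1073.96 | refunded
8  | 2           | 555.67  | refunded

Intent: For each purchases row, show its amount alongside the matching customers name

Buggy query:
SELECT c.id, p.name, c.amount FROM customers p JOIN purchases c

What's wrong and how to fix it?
Bug: JOIN with no ON clause produces a cartesian product; every purchases row pairs with every customers row

Fix: Add ON c.customer_id = p.id to the JOIN

Corrected query:
SELECT c.id, p.name, c.amount FROM customers p JOIN purchases c ON c.customer_id = p.id

Result:
id | name  | amount 
---+-------+--------
1  | Carol | 214.37 
2  | Eve   | 541.96 
3  | Frank | 1545.08
4  | Eve   | 1238.13
5  | Frank | 624.89 
6  | Carol | 43.99  
7  | Carol | 1073.96
8  | Carol | 555.67 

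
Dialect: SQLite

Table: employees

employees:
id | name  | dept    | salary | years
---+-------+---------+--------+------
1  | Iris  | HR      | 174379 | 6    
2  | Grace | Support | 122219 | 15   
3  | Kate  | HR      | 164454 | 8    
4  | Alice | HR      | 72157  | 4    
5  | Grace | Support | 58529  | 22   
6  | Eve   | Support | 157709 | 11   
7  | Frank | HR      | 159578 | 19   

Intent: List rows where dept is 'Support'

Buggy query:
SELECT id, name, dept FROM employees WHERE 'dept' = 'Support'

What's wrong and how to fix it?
Bug: Single quotes denote string literals in SQL; the column name is being compared as a constant string

Fix: Remove the quotes around the column name (or use double quotes for an identifier)

Corrected query:
SELECT id, name, dept FROM employees WHERE dept = 'Support'

Result:
id | name  | dept   
---+-------+--------
2  | Grace | Support
5  | Grace | Support
6  | Eve   | Support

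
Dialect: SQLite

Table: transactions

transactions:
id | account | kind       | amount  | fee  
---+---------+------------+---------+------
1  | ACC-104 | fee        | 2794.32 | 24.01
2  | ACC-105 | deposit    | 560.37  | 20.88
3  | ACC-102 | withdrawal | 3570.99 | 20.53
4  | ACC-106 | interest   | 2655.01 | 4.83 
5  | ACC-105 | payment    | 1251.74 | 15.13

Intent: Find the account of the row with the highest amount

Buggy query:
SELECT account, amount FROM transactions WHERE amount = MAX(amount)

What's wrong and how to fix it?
Bug: WHERE is evaluated per row; an aggregate over the whole table isn't defined there

Fix: Wrap MAX in a scalar subquery so WHERE compares against a single value

Corrected query:
SELECT account, amount FROM transactions WHERE amount = (SELECT MAX(amount) FROM transactions)

Result:
account | amount 
--------+--------
ACC-102 | 3570.99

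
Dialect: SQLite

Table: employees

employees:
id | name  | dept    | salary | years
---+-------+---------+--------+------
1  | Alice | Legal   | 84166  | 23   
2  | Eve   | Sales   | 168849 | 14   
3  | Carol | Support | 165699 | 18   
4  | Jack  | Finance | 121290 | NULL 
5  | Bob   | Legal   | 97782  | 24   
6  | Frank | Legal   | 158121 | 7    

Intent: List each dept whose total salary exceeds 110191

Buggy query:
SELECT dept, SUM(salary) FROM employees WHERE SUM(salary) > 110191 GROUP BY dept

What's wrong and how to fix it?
Bug: WHERE runs before GROUP BY, so aggregates aren't available there

Fix: Use HAVING (which filters groups after aggregation) instead of WHERE

Corrected query:
SELECT dept, SUM(salary) FROM employees GROUP BY dept HAVING SUM(salary) > 110191

Result:
dept    | SUM(salary)
--------+------------
Finance | 121290     
Legal   | 340069     
Sales   | 168849     
Support | 165699     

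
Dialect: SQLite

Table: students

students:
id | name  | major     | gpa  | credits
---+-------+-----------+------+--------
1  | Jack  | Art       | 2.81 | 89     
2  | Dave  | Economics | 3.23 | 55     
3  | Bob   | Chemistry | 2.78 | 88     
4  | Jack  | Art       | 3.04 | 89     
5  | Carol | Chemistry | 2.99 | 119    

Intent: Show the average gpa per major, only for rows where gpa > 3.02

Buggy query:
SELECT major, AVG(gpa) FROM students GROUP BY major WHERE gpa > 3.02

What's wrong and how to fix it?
Bug: Row-level WHERE must come before GROUP BY in the clause order

Fix: Move the WHERE clause before GROUP BY

Corrected query:
SELECT major, AVG(gpa) FROM students WHERE gpa > 3.02 GROUP BY major

Result:
major     | AVG(gpa)
----------+---------
Art       | 3.04    
Economics | 3.23    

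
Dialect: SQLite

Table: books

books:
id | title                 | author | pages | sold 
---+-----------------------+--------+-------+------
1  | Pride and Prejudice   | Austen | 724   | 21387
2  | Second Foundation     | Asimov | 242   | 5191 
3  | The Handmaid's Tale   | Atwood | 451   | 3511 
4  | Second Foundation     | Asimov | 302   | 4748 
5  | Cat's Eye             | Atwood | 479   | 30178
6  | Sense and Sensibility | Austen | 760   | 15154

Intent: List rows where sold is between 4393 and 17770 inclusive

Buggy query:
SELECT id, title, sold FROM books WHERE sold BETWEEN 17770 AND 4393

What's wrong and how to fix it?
Bug: The bounds are reversed; BETWEEN a AND b requires a <= b to match anything

Fix: Write BETWEEN 4393 AND 17770

Corrected query:
SELECT id, title, sold FROM books WHERE sold BETWEEN 4393 AND 17770

Result:
id | title                 | sold 
---+-----------------------+------
2  | Second Foundation     | 5191 
4  | Second Foundation     | 4748 
6  | Sense and Sensibility | 15154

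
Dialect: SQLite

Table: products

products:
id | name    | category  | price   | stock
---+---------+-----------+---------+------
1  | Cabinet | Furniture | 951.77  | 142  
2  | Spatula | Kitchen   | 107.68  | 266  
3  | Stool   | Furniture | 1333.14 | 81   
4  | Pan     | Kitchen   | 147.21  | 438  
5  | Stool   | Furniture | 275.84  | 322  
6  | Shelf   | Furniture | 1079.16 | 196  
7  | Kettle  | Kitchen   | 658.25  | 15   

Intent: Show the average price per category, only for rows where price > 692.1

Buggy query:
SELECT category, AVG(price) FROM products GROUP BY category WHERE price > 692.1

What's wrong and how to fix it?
Bug: WHERE cannot follow GROUP BY

Fix: Move the WHERE clause before GROUP BY

Corrected query:
SELECT category, AVG(price) FROM products WHERE price > 692.1 GROUP BY category

Result:
category  | AVG(price) 
----------+------------
Furniture | 1121.356667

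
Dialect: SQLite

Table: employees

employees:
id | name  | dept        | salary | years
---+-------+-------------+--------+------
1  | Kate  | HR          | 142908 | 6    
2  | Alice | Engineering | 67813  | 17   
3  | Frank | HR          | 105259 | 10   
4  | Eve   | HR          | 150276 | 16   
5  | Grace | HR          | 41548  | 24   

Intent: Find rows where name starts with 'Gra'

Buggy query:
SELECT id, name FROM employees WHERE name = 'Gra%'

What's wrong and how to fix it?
Bug: Wildcards only work with LIKE; '=' treats '%' as a literal character

Fix: Use LIKE for wildcard pattern matching

Corrected query:
SELECT id, name FROM employees WHERE name LIKE 'Gra%'

Result:
id | name 
---+------
5  | Grace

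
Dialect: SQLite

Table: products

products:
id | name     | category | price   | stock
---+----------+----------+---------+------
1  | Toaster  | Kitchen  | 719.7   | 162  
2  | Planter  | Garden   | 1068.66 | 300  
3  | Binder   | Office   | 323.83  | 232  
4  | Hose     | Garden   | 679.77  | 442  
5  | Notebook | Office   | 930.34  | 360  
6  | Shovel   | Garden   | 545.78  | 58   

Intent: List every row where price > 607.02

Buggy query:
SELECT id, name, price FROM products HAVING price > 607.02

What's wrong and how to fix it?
Bug: HAVING filters the output of aggregation, but this query has no GROUP BY and no aggregate functions, so SQLite rejects it (HAVING clause on a non-aggregate query); the condition here is per row

Fix: Use WHERE for row-level filtering

Corrected query:
SELECT id, name, price FROM products WHERE price > 607.02

Result:
id | name     | price  
---+----------+--------
1  | Toaster  | 719.7  
2  | Planter  | 1068.66
4  | Hose     | 679.77 
5  | Notebook | 930.34 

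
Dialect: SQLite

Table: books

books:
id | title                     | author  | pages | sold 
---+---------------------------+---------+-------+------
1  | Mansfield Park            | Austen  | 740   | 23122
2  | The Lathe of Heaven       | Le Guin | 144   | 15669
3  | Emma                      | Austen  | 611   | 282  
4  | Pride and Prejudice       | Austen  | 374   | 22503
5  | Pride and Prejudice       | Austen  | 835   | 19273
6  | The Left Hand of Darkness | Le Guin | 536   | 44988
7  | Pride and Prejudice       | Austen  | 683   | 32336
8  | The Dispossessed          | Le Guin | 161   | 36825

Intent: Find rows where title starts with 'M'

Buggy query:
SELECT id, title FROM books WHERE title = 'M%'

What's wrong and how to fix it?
Bug: Wildcards only work with LIKE; '=' treats '%' as a literal character

Fix: Replace '=' with LIKE so 'M%' is treated as a pattern

Corrected query:
SELECT id, title FROM books WHERE title LIKE 'M%'

Result:
id | title         
---+---------------
1  | Mansfield Park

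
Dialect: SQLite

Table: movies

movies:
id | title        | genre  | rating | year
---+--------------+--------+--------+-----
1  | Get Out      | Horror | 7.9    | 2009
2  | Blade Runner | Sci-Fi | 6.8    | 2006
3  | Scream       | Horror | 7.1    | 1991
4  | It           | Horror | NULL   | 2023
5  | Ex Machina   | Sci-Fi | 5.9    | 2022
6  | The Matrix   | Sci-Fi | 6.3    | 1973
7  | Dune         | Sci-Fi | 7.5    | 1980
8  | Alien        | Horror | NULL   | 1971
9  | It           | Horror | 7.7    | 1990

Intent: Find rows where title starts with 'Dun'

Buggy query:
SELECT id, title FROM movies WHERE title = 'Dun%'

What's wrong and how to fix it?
Bug: Wildcards only work with LIKE; '=' treats '%' as a literal character

Fix: Replace '=' with LIKE so 'Dun%' is treated as a pattern

Corrected query:
SELECT id, title FROM movies WHERE title LIKE 'Dun%'

Result:
id | title
---+------
7  | Dune 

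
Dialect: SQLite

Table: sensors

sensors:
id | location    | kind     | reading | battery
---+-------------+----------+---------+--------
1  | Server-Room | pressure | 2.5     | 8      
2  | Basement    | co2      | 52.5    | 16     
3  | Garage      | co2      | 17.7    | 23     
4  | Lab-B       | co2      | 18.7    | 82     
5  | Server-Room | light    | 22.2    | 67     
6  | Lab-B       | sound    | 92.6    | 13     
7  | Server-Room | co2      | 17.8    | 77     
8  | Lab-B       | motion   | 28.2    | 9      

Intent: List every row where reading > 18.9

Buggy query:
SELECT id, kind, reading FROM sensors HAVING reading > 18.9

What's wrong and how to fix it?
Bug: HAVING filters the output of aggregation, but this query has no GROUP BY and no aggregate functions, so SQLite rejects it (HAVING clause on a non-aggregate query); the condition here is per row

Fix: Replace HAVING with WHERE since the condition applies to individual rows

Corrected query:
SELECT id, kind, reading FROM sensors WHERE reading > 18.9

Result:
id | kind   | reading
---+--------+--------
2  | co2    | 52.5   
5  | light  | 22.2   
6  | sound  | 92.6   
8  | motion | 28.2   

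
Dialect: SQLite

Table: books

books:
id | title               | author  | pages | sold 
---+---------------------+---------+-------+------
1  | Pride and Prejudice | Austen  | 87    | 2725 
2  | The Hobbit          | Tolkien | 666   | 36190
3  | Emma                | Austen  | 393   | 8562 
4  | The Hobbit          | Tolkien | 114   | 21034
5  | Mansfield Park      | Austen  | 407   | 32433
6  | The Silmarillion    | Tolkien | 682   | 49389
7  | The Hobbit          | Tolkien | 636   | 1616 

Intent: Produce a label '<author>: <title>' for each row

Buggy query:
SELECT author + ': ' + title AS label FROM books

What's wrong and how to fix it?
Bug: SQLite uses || for string concatenation; + coerces text to numbers (yielding 0)

Fix: Replace + with || to concatenate text

Corrected query:
SELECT author || ': ' || title AS label FROM books

Result:
label                      
---------------------------
Austen: Pride and Prejudice
Tolkien: The Hobbit        
Austen: Emma               
Tolkien: The Hobbit        
Austen: Mansfield Park     
Tolkien: The Silmarillion  
Tolkien: The Hobbit        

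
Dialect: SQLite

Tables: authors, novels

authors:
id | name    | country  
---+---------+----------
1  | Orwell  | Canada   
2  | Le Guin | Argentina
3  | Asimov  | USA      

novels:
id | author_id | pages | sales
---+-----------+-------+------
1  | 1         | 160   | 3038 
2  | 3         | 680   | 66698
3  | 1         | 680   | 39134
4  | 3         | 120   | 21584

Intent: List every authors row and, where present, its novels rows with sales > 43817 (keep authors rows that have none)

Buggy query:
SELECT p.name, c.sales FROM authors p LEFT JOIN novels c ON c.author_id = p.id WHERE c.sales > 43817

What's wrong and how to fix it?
Bug: A WHERE condition on the right-hand table after LEFT JOIN drops unmatched parents

Fix: Put 'c.sales > 43817' in the JOIN's ON clause instead of WHERE

Corrected query:
SELECT p.name, c.sales FROM authors p LEFT JOIN novels c ON c.author_id = p.id AND c.sales > 43817

Result:
name    | sales
--------+------
Orwell  | NULL 
Le Guin | NULL 
Asimov  | 66698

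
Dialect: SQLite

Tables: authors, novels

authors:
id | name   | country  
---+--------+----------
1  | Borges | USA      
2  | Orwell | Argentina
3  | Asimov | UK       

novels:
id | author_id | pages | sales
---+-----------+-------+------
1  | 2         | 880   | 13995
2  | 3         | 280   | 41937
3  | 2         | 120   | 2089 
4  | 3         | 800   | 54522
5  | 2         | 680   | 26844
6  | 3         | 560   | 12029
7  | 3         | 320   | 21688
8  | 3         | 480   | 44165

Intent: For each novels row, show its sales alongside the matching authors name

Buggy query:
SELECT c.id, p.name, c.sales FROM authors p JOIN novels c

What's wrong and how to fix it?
Bug: Missing join condition: each novels row is matched to all authors rows instead of just its own

Fix: Add ON c.author_id = p.id to the JOIN

Corrected query:
SELECT c.id, p.name, c.sales FROM authors p JOIN novels c ON c.author_id = p.id

Result:
id | name   | sales
---+--------+------
1  | Orwell | 13995
2  | Asimov | 41937
3  | Orwell | 2089 
4  | Asimov | 54522
5  | Orwell | 26844
6  | Asimov | 12029
7  | Asimov | 21688
8  | Asimov | 44165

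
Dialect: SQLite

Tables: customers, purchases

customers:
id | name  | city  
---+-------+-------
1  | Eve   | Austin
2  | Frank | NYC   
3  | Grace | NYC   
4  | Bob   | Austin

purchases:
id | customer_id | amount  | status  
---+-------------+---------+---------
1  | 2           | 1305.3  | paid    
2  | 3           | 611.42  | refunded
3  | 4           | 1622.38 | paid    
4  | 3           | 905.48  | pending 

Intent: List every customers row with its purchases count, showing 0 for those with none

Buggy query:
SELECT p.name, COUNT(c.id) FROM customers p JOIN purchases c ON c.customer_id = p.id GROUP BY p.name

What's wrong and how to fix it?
Bug: An inner join excludes parents with zero children

Fix: Use LEFT JOIN so parents without children still appear (COUNT(c.id) gives 0)

Corrected query:
SELECT p.name, COUNT(c.id) FROM customers p LEFT JOIN purchases c ON c.customer_id = p.id GROUP BY p.name

Result:
name  | COUNT(c.id)
------+------------
Bob   | 1          
Eve   | 0          
Frank | 1          
Grace | 2          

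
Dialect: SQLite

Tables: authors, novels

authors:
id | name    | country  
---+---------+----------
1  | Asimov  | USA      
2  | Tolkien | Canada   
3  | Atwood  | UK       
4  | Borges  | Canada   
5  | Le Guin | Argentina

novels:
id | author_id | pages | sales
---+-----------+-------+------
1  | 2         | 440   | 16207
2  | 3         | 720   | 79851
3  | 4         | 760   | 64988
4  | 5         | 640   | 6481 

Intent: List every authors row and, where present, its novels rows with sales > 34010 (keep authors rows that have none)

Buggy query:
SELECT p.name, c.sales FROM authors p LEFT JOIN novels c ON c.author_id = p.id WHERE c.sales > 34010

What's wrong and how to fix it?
Bug: A WHERE condition on the right-hand table after LEFT JOIN drops unmatched parents

Fix: Put 'c.sales > 34010' in the JOIN's ON clause instead of WHERE

Corrected query:
SELECT p.name, c.sales FROM authors p LEFT JOIN novels c ON c.author_id = p.id AND c.sales > 34010

Result:
name    | sales
--------+------
Asimov  | NULL 
Tolkien | NULL 
Atwood  | 79851
Borges  | 64988
Le Guin | NULL 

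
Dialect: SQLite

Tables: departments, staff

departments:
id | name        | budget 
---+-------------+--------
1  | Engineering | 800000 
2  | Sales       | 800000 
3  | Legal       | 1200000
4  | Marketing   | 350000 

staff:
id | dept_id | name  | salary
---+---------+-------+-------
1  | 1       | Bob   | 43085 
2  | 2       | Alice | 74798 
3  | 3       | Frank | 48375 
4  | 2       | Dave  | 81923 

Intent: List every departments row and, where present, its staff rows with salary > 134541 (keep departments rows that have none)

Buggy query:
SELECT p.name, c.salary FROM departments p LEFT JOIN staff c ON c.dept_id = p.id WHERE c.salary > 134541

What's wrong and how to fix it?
Bug: Filtering c.salary in WHERE discards the NULL rows produced by LEFT JOIN, turning it into an inner join

Fix: Put 'c.salary > 134541' in the JOIN's ON clause instead of WHERE

Corrected query:
SELECT p.name, c.salary FROM departments p LEFT JOIN staff c ON c.dept_id = p.id AND c.salary > 134541

Result:
name        | salary
------------+-------
Engineering | NULL  
Sales       | NULL  
Legal       | NULL  
Marketing   | NULL  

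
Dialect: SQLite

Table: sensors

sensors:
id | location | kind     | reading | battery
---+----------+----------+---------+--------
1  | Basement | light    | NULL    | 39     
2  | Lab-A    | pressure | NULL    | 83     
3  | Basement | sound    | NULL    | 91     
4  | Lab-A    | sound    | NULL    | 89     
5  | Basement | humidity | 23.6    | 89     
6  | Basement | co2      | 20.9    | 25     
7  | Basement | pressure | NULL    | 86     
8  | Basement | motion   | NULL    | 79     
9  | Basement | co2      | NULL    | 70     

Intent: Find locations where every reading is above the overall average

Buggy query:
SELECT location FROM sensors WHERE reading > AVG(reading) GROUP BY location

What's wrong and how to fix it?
Bug: AVG() is an aggregate; it can't sit directly in WHERE

Fix: Compute the overall average in a scalar subquery and compare each group's MIN against it in HAVING

Corrected query:
SELECT location FROM sensors GROUP BY location HAVING MIN(reading) > (SELECT AVG(reading) FROM sensors)

Result:
(no rows)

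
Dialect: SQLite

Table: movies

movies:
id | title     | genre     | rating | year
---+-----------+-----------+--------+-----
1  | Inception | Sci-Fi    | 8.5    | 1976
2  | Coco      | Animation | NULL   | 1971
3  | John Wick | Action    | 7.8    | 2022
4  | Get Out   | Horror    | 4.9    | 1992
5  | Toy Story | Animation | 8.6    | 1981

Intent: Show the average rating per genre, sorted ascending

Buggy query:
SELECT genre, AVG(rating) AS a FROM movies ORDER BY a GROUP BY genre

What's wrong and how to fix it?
Bug: GROUP BY must precede ORDER BY

Fix: Reorder: SELECT … FROM … GROUP BY … ORDER BY …

Corrected query:
SELECT genre, AVG(rating) AS a FROM movies GROUP BY genre ORDER BY a

Result:
genre     | a  
----------+----
Horror    | 4.9
Action    | 7.8
Sci-Fi    | 8.5
Animation | 8.6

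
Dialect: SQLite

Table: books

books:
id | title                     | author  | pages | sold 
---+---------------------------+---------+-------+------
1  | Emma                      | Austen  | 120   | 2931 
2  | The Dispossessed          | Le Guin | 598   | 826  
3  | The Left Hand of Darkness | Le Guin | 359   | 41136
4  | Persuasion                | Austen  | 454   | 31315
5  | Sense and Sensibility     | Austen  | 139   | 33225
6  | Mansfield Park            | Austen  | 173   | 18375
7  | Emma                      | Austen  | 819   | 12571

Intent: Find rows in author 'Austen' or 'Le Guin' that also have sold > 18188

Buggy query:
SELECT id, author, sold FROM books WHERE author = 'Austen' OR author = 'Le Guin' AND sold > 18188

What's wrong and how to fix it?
Bug: Without parentheses, AND is evaluated before OR, so the sold filter only applies to the 'Le Guin' branch

Fix: Group the OR with parentheses (or use IN), then AND the threshold

Corrected query:
SELECT id, author, sold FROM books WHERE (author = 'Austen' OR author = 'Le Guin') AND sold > 18188

Result:
id | author  | sold 
---+---------+------
3  | Le Guin | 41136
4  | Austen  | 31315
5  | Austen  | 33225
6  | Austen  | 18375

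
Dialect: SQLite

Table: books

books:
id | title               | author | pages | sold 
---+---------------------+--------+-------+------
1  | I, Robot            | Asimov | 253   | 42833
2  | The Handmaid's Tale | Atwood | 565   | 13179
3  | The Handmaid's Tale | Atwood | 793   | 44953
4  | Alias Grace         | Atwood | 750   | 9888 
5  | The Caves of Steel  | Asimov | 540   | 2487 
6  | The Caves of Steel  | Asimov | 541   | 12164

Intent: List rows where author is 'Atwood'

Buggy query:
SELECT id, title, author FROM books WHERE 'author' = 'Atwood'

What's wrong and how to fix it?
Bug: 'author' in single quotes is a string literal, not the column; the comparison is literal-vs-literal and never true

Fix: Reference the column as author without single quotes

Corrected query:
SELECT id, title, author FROM books WHERE author = 'Atwood'

Result:
id | title               | author
---+---------------------+-------
2  | The Handmaid's Tale | Atwood
3  | The Handmaid's Tale | Atwood
4  | Alias Grace         | Atwood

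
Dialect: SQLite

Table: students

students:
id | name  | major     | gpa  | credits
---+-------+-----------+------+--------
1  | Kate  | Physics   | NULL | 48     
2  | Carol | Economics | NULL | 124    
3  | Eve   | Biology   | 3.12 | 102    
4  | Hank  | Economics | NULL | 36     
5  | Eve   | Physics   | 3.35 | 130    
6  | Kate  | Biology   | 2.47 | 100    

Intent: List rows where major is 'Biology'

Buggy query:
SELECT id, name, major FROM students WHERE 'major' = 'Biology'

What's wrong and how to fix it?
Bug: Single quotes denote string literals in SQL; the column name is being compared as a constant string

Fix: Remove the quotes around the column name (or use double quotes for an identifier)

Corrected query:
SELECT id, name, major FROM students WHERE major = 'Biology'

Result:
id | name | major  
---+------+--------
3  | Eve  | Biology
6  | Kate | Biology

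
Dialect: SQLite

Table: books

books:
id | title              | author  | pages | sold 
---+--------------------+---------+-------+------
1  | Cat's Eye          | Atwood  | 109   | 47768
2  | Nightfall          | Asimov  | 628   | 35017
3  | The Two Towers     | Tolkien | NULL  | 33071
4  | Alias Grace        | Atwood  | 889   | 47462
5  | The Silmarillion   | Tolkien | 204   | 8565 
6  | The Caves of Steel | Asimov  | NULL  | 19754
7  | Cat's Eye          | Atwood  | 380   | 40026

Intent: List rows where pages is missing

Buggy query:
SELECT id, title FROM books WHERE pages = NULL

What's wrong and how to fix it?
Bug: '= NULL' is always unknown in SQL three-valued logic, so no rows match

Fix: Replace '= NULL' with 'IS NULL'

Corrected query:
SELECT id, title FROM books WHERE pages IS NULL

Result:
id | title             
---+-------------------
3  | The Two Towers    
6  | The Caves of Steel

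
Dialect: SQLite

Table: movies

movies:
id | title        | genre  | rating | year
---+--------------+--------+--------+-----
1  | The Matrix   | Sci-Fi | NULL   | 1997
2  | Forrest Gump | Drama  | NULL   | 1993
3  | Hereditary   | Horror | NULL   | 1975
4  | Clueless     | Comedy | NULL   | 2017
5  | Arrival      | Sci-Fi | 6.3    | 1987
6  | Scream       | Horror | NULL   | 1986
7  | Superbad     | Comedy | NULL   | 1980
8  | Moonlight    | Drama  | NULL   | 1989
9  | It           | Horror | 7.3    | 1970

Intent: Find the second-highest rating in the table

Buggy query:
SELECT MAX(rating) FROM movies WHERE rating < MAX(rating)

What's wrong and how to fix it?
Bug: The inner MAX is an aggregate inside WHERE, which is not allowed

Fix: Compute the overall MAX in a subquery, then take MAX of rows below it

Corrected query:
SELECT MAX(rating) FROM movies WHERE rating < (SELECT MAX(rating) FROM movies)

Result:
MAX(rating)
-----------
6.3        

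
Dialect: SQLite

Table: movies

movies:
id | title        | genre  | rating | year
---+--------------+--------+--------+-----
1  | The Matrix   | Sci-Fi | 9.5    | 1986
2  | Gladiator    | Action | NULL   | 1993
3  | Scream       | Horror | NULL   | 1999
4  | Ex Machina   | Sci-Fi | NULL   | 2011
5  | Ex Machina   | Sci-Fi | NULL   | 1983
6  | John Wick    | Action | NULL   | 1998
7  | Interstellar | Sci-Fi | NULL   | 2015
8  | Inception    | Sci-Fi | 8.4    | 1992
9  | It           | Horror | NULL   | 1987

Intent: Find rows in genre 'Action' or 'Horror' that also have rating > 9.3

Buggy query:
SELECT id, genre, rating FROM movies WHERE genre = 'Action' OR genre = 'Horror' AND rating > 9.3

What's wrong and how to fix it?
Bug: AND binds tighter than OR, so this parses as genre = 'Action' OR (genre = 'Horror' AND rating > 9.3)

Fix: Add parentheses around the OR so the AND applies to both alternatives

Corrected query:
SELECT id, genre, rating FROM movies WHERE (genre = 'Action' OR genre = 'Horror') AND rating > 9.3

Result:
(no rows)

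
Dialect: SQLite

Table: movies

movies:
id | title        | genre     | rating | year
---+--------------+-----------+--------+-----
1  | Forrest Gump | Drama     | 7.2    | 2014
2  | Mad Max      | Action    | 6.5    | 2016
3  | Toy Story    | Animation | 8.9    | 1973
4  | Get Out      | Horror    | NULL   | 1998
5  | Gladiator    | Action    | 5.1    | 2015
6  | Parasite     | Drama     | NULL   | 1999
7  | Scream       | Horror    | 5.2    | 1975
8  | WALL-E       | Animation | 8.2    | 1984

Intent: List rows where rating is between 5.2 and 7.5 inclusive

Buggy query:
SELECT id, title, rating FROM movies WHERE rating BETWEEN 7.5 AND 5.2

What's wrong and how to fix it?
Bug: BETWEEN expects the lower bound first; with 7.5 AND 5.2 the range is empty

Fix: Write BETWEEN 5.2 AND 7.5

Corrected query:
SELECT id, title, rating FROM movies WHERE rating BETWEEN 5.2 AND 7.5

Result:
id | title        | rating
---+--------------+-------
1  | Forrest Gump | 7.2   
2  | Mad Max      | 6.5   
7  | Scream       | 5.2   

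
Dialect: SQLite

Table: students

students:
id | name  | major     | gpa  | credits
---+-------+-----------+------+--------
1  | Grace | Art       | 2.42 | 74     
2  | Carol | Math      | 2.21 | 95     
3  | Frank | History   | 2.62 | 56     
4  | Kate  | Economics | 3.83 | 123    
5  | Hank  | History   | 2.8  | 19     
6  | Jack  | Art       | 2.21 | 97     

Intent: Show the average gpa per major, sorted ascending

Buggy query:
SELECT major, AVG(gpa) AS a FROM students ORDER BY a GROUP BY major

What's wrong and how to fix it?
Bug: GROUP BY must precede ORDER BY

Fix: Reorder: SELECT … FROM … GROUP BY … ORDER BY …

Corrected query:
SELECT major, AVG(gpa) AS a FROM students GROUP BY major ORDER BY a

Result:
major     | a    
----------+------
Math      | 2.21 
Art       | 2.315
History   | 2.71 
Economics | 3.83 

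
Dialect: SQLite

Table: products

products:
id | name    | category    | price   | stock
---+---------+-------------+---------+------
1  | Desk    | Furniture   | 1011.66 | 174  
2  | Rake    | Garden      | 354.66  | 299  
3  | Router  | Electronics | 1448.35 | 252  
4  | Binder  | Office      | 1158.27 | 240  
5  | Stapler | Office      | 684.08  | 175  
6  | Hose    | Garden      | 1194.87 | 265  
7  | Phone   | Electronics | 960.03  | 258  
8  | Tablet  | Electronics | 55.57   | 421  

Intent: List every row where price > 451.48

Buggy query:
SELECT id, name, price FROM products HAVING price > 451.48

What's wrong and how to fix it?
Bug: HAVING filters the output of aggregation, but this query has no GROUP BY and no aggregate functions, so SQLite rejects it (HAVING clause on a non-aggregate query); the condition here is per row

Fix: Replace HAVING with WHERE since the condition applies to individual rows

Corrected query:
SELECT id, name, price FROM products WHERE price > 451.48

Result:
id | name    | price  
---+---------+--------
1  | Desk    | 1011.66
3  | Router  | 1448.35
4  | Binder  | 1158.27
5  | Stapler | 684.08 
6  | Hose    | 1194.87
7  | Phone   | 960.03 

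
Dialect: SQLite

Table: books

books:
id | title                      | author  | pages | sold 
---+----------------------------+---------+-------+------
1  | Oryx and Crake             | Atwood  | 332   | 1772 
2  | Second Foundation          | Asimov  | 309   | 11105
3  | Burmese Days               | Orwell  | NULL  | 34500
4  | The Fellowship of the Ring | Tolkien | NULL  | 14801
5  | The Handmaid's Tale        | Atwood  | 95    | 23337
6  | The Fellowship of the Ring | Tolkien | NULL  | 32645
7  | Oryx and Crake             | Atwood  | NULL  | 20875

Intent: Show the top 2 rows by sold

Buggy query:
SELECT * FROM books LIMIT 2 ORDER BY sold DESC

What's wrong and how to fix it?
Bug: ORDER BY cannot follow LIMIT; LIMIT is the final clause

Fix: Swap the clauses: ORDER BY first, then LIMIT

Corrected query:
SELECT * FROM books ORDER BY sold DESC LIMIT 2

Result:
id | title                      | author  | pages | sold 
---+----------------------------+---------+-------+------
3  | Burmese Days               | Orwell  | NULL  | 34500
6  | The Fellowship of the Ring | Tolkien | NULL  | 32645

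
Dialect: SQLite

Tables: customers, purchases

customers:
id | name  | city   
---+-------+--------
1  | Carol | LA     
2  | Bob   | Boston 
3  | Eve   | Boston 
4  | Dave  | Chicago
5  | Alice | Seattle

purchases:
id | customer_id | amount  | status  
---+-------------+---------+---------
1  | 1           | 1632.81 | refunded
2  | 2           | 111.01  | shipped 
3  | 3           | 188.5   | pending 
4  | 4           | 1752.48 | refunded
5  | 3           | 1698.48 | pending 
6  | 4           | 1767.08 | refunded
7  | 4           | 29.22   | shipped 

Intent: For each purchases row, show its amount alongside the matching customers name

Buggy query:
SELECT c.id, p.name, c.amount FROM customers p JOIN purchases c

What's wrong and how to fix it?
Bug: JOIN with no ON clause produces a cartesian product; every purchases row pairs with every customers row

Fix: Add ON c.customer_id = p.id to the JOIN

Corrected query:
SELECT c.id, p.name, c.amount FROM customers p JOIN purchases c ON c.customer_id = p.id

Result:
id | name  | amount 
---+-------+--------
1  | Carol | 1632.81
2  | Bob   | 111.01 
3  | Eve   | 188.5  
4  | Dave  | 1752.48
5  | Eve   | 1698.48
6  | Dave  | 1767.08
7  | Dave  | 29.22  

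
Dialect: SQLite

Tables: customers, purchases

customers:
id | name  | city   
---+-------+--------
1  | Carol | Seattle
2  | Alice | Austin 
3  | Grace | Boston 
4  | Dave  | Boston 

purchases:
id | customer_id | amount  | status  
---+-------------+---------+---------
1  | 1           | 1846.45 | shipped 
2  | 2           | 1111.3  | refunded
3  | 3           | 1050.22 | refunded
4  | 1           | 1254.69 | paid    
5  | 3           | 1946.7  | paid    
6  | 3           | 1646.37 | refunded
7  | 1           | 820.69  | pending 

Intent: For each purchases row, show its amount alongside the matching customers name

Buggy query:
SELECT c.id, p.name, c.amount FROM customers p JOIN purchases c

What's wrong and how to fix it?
Bug: JOIN with no ON clause produces a cartesian product; every purchases row pairs with every customers row

Fix: Add ON c.customer_id = p.id to the JOIN

Corrected query:
SELECT c.id, p.name, c.amount FROM customers p JOIN purchases c ON c.customer_id = p.id

Result:
id | name  | amount 
---+-------+--------
1  | Carol | 1846.45
2  | Alice | 1111.3 
3  | Grace | 1050.22
4  | Carol | 1254.69
5  | Grace | 1946.7 
6  | Grace | 1646.37
7  | Carol | 820.69 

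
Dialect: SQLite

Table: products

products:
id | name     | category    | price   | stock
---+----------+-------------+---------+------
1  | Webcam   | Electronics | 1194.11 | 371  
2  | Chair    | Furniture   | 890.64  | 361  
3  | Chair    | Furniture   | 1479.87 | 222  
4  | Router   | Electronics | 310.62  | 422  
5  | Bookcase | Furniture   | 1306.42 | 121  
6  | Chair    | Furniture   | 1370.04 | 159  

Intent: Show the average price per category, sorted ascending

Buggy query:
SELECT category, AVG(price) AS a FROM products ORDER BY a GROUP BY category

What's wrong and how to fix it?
Bug: GROUP BY must precede ORDER BY

Fix: Reorder: SELECT … FROM … GROUP BY … ORDER BY …

Corrected query:
SELECT category, AVG(price) AS a FROM products GROUP BY category ORDER BY a

Result:
category    | a        
------------+----------
Electronics | 752.365  
Furniture   | 1261.7425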